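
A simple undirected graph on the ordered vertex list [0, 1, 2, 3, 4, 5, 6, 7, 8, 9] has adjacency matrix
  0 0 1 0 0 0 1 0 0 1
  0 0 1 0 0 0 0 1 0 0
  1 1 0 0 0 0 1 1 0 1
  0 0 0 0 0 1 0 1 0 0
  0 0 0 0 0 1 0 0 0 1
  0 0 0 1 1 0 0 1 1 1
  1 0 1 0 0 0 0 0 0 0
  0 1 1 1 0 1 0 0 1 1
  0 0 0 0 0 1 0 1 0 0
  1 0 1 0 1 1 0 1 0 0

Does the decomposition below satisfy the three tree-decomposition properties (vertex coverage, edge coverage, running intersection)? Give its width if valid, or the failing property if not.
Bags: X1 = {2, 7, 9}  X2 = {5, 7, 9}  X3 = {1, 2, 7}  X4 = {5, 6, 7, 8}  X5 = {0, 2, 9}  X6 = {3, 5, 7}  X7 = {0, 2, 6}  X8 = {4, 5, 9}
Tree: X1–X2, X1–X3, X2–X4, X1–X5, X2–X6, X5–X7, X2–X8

A tree decomposition must satisfy three properties: every vertex lies in some bag; for every edge, both endpoints lie together in some bag; and for every vertex, the bags containing it form a connected subtree. Here bags containing vertex 6 are not connected in the tree, so the decomposition is invalid.

No — bags containing vertex 6 are not connected in the tree.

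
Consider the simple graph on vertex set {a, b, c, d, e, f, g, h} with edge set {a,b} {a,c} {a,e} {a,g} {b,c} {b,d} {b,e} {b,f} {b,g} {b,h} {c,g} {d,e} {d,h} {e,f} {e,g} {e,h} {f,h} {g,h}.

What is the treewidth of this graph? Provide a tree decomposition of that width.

Every bag has size at most 4, so the width is 4 − 1 = 3 and tw(G) ≤ 3. Conversely, {b, d, e, h} is a clique of size 4, and the vertices of any clique must share a bag in every tree decomposition; so some bag has ≥ 4 vertices and tw(G) ≥ 3. Therefore the treewidth is 3.

Treewidth 3.
One optimal decomposition is:
Bags: B1 = {b, e, g, h}  B2 = {b, e, f, h}  B3 = {a, b, e, g}  B4 = {a, b, c, g}  B5 = {b, d, e, h}
Tree: B1–B2, B1–B3, B3–B4, B2–B5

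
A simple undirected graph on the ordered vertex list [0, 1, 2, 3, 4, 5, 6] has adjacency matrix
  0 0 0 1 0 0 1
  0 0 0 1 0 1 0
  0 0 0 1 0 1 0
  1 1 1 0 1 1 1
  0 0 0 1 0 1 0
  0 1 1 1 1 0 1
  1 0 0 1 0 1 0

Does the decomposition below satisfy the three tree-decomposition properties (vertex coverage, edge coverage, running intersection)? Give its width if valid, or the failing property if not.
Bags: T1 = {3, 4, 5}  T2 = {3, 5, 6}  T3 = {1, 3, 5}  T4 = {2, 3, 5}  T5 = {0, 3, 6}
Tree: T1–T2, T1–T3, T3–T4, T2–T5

Yes; width 2.

Checking the three conditions: (i) the bags cover all of {0, 1, 2, 3, 4, 5, 6}; (ii) for each edge, some bag contains both endpoints; (iii) the bags containing any fixed vertex form a subtree. All hold, so the decomposition is valid with width 3 − 1 = 2.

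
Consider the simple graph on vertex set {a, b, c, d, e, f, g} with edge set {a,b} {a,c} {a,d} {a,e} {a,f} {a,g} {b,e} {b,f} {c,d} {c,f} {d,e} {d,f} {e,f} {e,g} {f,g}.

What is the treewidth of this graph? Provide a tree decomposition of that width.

Treewidth 3.
One optimal decomposition is:
Bags: B1 = {a, b, e, f}  B2 = {a, d, e, f}  B3 = {a, c, d, f}  B4 = {a, e, f, g}
Tree: B1–B2, B2–B3, B1–B4

Each bag holds 4 vertices, so the decomposition has width 3, which upper-bounds the treewidth. For the lower bound, the 4 vertices {a, d, e, f} are pairwise adjacent, and any tree decomposition puts a clique entirely inside one bag — forcing width ≥ 3. Combining the bounds, tw(G) = 3.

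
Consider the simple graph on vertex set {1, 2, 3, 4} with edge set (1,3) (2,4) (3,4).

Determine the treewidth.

A width-1 tree decomposition is:
Bags: B1 = {2, 4}  B2 = {3, 4}  B3 = {1, 3}
Tree: B1–B2, B2–B3
Every bag has size at most 2, so the width is 2 − 1 = 1 and tw(G) ≤ 1. G has an edge, so its treewidth is at least 1. Therefore the treewidth is 1.

1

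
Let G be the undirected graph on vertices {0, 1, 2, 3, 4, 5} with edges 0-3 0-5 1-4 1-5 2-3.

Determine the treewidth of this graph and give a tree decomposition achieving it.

The largest bag has 2 vertices, giving width 1; this decomposition certifies tw(G) ≤ 1. Since G has at least one edge (e.g. 2–3), it is not an edgeless graph, so tw(G) ≥ 1. Hence tw(G) = 1 exactly.

Treewidth 1.
One optimal decomposition is:
Bags: B1 = {2, 3}  B2 = {0, 3}  B3 = {0, 5}  B4 = {1, 5}  B5 = {1, 4}
Tree: B1–B2, B2–B3, B3–B4, B4–B5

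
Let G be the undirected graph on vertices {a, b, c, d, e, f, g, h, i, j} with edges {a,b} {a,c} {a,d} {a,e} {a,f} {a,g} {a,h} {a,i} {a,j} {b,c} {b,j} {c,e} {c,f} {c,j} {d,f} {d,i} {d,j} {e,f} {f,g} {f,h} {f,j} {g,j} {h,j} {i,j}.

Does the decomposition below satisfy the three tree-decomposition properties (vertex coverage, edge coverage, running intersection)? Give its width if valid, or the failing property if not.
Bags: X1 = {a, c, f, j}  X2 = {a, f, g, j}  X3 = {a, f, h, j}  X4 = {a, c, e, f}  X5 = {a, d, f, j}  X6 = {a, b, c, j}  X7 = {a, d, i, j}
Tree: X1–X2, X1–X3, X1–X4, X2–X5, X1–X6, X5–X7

Yes; width 3.

Vertex coverage: the bags together contain {a, b, c, d, e, f, g, h, i, j}, the full vertex set. Edge coverage: each edge of G has both endpoints in at least one bag. Running intersection: for every vertex, the bags containing it form a connected subtree. All three properties hold, so this is a valid tree decomposition of width max|bag| − 1 = 3, and hence tw(G) ≤ 3.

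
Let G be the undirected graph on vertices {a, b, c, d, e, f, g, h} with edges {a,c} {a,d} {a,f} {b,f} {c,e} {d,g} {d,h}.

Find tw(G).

A width-1 tree decomposition is:
Bags: B1 = {a, d}  B2 = {a, f}  B3 = {b, f}  B4 = {d, g}  B5 = {a, c}  B6 = {d, h}  B7 = {c, e}
Tree: B1–B2, B2–B3, B1–B4, B1–B5, B1–B6, B5–B7
Each bag holds 2 vertices, so the decomposition has width 1, which upper-bounds the treewidth. G has an edge, so its treewidth is at least 1. Combining the bounds, tw(G) = 1.

1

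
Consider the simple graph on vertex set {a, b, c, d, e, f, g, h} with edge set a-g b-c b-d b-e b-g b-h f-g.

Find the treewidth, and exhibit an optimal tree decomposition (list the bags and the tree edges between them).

Treewidth 1.
One such decomposition:
Bags: B1 = {f, g}  B2 = {a, g}  B3 = {b, g}  B4 = {b, h}  B5 = {b, d}  B6 = {b, c}  B7 = {b, e}
Tree: B1–B2, B1–B3, B3–B4, B3–B5, B3–B6, B5–B7

Every bag has size at most 2, so the width is 2 − 1 = 1 and tw(G) ≤ 1. Any graph with an edge has treewidth ≥ 1, and G has the edge f–g. Combining the bounds, tw(G) = 1.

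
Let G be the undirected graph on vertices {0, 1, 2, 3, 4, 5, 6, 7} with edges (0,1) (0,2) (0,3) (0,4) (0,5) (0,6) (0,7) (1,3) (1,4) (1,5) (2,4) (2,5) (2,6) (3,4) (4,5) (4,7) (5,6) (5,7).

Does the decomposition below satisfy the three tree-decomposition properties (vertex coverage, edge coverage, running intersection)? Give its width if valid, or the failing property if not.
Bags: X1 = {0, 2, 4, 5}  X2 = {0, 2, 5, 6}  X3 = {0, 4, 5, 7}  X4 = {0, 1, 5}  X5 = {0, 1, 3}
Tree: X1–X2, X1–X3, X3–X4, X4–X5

No — edge (4,1) lies in no bag.

A tree decomposition must satisfy three properties: every vertex lies in some bag; for every edge, both endpoints lie together in some bag; and for every vertex, the bags containing it form a connected subtree. Here edge (4,1) lies in no bag, so the decomposition is invalid.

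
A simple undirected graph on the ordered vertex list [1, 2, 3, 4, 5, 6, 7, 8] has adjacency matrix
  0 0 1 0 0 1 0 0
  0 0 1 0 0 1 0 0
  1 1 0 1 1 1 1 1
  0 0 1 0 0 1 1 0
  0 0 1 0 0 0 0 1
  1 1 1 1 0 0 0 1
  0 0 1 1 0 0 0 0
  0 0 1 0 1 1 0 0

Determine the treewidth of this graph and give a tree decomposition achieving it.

Every bag has size at most 3, so the width is 3 − 1 = 2 and tw(G) ≤ 2. On the other hand G contains the 3-clique {3, 5, 8}. A clique must lie in a single bag of any decomposition, so no decomposition can have width below 2. Hence tw(G) = 2 exactly.

Treewidth 2.
Bags: B1 = {3, 4, 6}  B2 = {3, 6, 8}  B3 = {3, 4, 7}  B4 = {1, 3, 6}  B5 = {2, 3, 6}  B6 = {3, 5, 8}
Tree: B1–B2, B1–B3, B1–B4, B2–B5, B2–B6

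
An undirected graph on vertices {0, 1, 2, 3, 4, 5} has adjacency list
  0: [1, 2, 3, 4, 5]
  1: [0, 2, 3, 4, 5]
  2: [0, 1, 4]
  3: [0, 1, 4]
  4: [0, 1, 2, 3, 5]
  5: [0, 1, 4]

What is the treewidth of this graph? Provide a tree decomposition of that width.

Treewidth 3.
Bags: B1 = {0, 1, 3, 4}  B2 = {0, 1, 2, 4}  B3 = {0, 1, 4, 5}
Tree: B1–B2, B1–B3

The largest bag has 4 vertices, giving width 3; this decomposition certifies tw(G) ≤ 3. For the lower bound, the 4 vertices {0, 1, 2, 4} are pairwise adjacent, and any tree decomposition puts a clique entirely inside one bag — forcing width ≥ 3. Therefore the treewidth is 3.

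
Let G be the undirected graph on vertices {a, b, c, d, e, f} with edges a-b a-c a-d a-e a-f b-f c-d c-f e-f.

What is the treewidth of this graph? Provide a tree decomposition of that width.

The largest bag has 3 vertices, giving width 2; this decomposition certifies tw(G) ≤ 2. On the other hand G contains the 3-clique {a, c, d}. A clique must lie in a single bag of any decomposition, so no decomposition can have width below 2. Hence tw(G) = 2 exactly.

Treewidth 2.
One such decomposition:
Bags: B1 = {a, e, f}  B2 = {a, b, f}  B3 = {a, c, f}  B4 = {a, c, d}
Tree: B1–B2, B2–B3, B3–B4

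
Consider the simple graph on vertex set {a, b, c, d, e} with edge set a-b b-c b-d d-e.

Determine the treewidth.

1

A width-1 tree decomposition is:
Bags: B1 = {b, d}  B2 = {a, b}  B3 = {b, c}  B4 = {d, e}
Tree: B1–B2, B1–B3, B1–B4
Each bag holds 2 vertices, so the decomposition has width 1, which upper-bounds the treewidth. G has an edge, so its treewidth is at least 1. The upper and lower bounds meet at 1, so that is the treewidth.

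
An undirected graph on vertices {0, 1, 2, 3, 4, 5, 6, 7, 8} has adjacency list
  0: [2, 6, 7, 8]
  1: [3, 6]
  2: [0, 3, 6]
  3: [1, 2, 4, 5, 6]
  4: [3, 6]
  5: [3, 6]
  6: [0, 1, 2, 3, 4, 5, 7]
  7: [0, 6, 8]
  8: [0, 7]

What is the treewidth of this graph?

A width-2 tree decomposition is:
Bags: B1 = {3, 5, 6}  B2 = {3, 4, 6}  B3 = {2, 3, 6}  B4 = {0, 2, 6}  B5 = {0, 6, 7}  B6 = {1, 3, 6}  B7 = {0, 7, 8}
Tree: B1–B2, B1–B3, B3–B4, B4–B5, B2–B6, B5–B7
The largest bag has 3 vertices, giving width 2; this decomposition certifies tw(G) ≤ 2. Conversely, {0, 7, 8} is a clique of size 3, and the vertices of any clique must share a bag in every tree decomposition; so some bag has ≥ 3 vertices and tw(G) ≥ 2. Therefore the treewidth is 2.

2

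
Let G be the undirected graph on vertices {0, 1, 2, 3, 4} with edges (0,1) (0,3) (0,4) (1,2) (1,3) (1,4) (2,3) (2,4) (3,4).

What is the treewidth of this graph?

3

A width-3 tree decomposition is:
Bags: B1 = {0, 1, 3, 4}  B2 = {1, 2, 3, 4}
Tree: B1–B2
The largest bag has 4 vertices, giving width 3; this decomposition certifies tw(G) ≤ 3. On the other hand G contains the 4-clique {0, 1, 3, 4}. A clique must lie in a single bag of any decomposition, so no decomposition can have width below 3. The upper and lower bounds meet at 3, so that is the treewidth.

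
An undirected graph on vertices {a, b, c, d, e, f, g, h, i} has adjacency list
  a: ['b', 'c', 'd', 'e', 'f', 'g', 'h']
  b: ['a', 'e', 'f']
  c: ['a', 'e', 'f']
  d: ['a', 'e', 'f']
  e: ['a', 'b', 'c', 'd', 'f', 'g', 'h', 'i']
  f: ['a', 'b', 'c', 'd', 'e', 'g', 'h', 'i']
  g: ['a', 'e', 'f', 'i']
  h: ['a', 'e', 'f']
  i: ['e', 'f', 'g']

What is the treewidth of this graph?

3

A width-3 tree decomposition is:
Bags: B1 = {a, e, f, h}  B2 = {a, b, e, f}  B3 = {a, e, f, g}  B4 = {e, f, g, i}  B5 = {a, c, e, f}  B6 = {a, d, e, f}
Tree: B1–B2, B2–B3, B3–B4, B2–B5, B3–B6
The largest bag has 4 vertices, giving width 3; this decomposition certifies tw(G) ≤ 3. For the lower bound, the 4 vertices {a, d, e, f} are pairwise adjacent, and any tree decomposition puts a clique entirely inside one bag — forcing width ≥ 3. Therefore the treewidth is 3.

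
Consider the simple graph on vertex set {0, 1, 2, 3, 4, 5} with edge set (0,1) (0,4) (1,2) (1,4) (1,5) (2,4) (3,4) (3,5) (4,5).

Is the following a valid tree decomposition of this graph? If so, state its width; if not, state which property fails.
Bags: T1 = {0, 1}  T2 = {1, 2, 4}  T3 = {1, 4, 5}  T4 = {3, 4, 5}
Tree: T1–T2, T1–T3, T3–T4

A tree decomposition must satisfy three properties: every vertex lies in some bag; for every edge, both endpoints lie together in some bag; and for every vertex, the bags containing it form a connected subtree. Here edge (4,0) lies in no bag, so the decomposition is invalid.

No — edge (4,0) lies in no bag.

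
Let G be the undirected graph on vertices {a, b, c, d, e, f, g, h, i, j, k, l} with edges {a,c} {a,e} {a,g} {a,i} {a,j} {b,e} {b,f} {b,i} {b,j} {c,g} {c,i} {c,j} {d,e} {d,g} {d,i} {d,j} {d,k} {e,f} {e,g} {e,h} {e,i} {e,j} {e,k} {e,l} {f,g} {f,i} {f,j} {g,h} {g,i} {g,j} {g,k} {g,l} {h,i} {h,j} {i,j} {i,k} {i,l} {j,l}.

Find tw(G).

4

A width-4 tree decomposition is:
Bags: B1 = {e, g, h, i, j}  B2 = {a, e, g, i, j}  B3 = {e, f, g, i, j}  B4 = {a, c, g, i, j}  B5 = {d, e, g, i, j}  B6 = {d, e, g, i, k}  B7 = {e, g, i, j, l}  B8 = {b, e, f, i, j}
Tree: B1–B2, B1–B3, B2–B4, B1–B5, B5–B6, B5–B7, B3–B8
Every bag has size at most 5, so the width is 5 − 1 = 4 and tw(G) ≤ 4. On the other hand G contains the 5-clique {d, e, g, i, j}. A clique must lie in a single bag of any decomposition, so no decomposition can have width below 4. Hence tw(G) = 4 exactly.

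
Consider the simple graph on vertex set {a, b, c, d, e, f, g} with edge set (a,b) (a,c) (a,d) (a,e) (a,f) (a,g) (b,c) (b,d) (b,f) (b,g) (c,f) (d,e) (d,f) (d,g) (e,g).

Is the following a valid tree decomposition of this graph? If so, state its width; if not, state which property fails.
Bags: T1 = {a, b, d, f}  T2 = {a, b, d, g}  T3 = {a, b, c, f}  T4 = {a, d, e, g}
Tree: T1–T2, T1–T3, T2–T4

Yes; width 3.

Every vertex of G appears in some bag (union = {a, b, c, d, e, f, g}); every edge is covered by a bag; and for each vertex v the set of bags containing v is connected in the bag tree. The decomposition is therefore valid. The largest bag has 4 vertices, so the width is 3.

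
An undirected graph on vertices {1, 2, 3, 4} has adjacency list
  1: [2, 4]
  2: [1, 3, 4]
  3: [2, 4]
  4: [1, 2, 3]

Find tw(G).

2

A width-2 tree decomposition is:
Bags: B1 = {2, 3, 4}  B2 = {1, 2, 4}
Tree: B1–B2
Every bag has size at most 3, so the width is 3 − 1 = 2 and tw(G) ≤ 2. Conversely, {1, 2, 4} is a clique of size 3, and the vertices of any clique must share a bag in every tree decomposition; so some bag has ≥ 3 vertices and tw(G) ≥ 2. The upper and lower bounds meet at 2, so that is the treewidth.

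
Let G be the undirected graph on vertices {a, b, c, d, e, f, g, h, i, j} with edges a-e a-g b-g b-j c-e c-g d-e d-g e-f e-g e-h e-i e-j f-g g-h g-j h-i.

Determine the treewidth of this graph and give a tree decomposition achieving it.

Treewidth 2.
One such decomposition:
Bags: B1 = {c, e, g}  B2 = {d, e, g}  B3 = {e, g, j}  B4 = {e, f, g}  B5 = {b, g, j}  B6 = {e, g, h}  B7 = {a, e, g}  B8 = {e, h, i}
Tree: B1–B2, B1–B3, B1–B4, B3–B5, B4–B6, B6–B7, B6–B8

Every bag has size at most 3, so the width is 3 − 1 = 2 and tw(G) ≤ 2. For the lower bound, the 3 vertices {d, e, g} are pairwise adjacent, and any tree decomposition puts a clique entirely inside one bag — forcing width ≥ 2. Therefore the treewidth is 2.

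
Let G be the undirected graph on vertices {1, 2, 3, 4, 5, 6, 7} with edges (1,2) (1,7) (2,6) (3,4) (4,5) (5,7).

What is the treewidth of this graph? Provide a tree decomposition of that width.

Treewidth 1.
One such decomposition:
Bags: B1 = {2, 6}  B2 = {1, 2}  B3 = {1, 7}  B4 = {5, 7}  B5 = {4, 5}  B6 = {3, 4}
Tree: B1–B2, B2–B3, B3–B4, B4–B5, B5–B6

Each bag holds 2 vertices, so the decomposition has width 1, which upper-bounds the treewidth. G has an edge, so its treewidth is at least 1. The upper and lower bounds meet at 1, so that is the treewidth.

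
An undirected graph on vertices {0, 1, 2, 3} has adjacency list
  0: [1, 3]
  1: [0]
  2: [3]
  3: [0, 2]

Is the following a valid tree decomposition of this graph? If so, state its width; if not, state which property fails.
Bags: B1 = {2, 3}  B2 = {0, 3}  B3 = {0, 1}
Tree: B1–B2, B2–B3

Checking the three conditions: (i) the bags cover all of {0, 1, 2, 3}; (ii) for each edge, some bag contains both endpoints; (iii) the bags containing any fixed vertex form a subtree. All hold, so the decomposition is valid with width 2 − 1 = 1.

Yes; width 1.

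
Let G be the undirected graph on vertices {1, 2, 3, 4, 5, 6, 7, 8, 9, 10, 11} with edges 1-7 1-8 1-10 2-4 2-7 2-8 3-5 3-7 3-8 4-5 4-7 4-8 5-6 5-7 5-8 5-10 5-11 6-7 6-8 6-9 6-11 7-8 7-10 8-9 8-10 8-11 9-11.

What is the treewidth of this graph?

A width-3 tree decomposition is:
Bags: B1 = {4, 5, 7, 8}  B2 = {5, 6, 7, 8}  B3 = {2, 4, 7, 8}  B4 = {5, 7, 8, 10}  B5 = {3, 5, 7, 8}  B6 = {5, 6, 8, 11}  B7 = {1, 7, 8, 10}  B8 = {6, 8, 9, 11}
Tree: B1–B2, B1–B3, B2–B4, B4–B5, B2–B6, B4–B7, B6–B8
Each bag holds 4 vertices, so the decomposition has width 3, which upper-bounds the treewidth. For the lower bound, the 4 vertices {6, 8, 9, 11} are pairwise adjacent, and any tree decomposition puts a clique entirely inside one bag — forcing width ≥ 3. Therefore the treewidth is 3.

3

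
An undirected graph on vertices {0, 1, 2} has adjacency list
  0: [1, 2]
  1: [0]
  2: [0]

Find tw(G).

A width-1 tree decomposition is:
Bags: B1 = {0, 2}  B2 = {0, 1}
Tree: B1–B2
Each bag holds 2 vertices, so the decomposition has width 1, which upper-bounds the treewidth. Any graph with an edge has treewidth ≥ 1, and G has the edge 2–0. Combining the bounds, tw(G) = 1.

1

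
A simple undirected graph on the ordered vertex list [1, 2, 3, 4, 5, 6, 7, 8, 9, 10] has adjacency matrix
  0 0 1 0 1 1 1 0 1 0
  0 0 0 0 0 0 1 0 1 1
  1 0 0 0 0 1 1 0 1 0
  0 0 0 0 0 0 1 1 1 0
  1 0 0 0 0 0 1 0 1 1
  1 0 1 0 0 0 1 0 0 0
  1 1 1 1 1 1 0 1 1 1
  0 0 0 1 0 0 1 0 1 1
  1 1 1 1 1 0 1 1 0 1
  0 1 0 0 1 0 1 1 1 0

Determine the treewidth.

A width-3 tree decomposition is:
Bags: B1 = {5, 7, 9, 10}  B2 = {1, 5, 7, 9}  B3 = {1, 3, 7, 9}  B4 = {7, 8, 9, 10}  B5 = {1, 3, 6, 7}  B6 = {4, 7, 8, 9}  B7 = {2, 7, 9, 10}
Tree: B1–B2, B2–B3, B1–B4, B3–B5, B4–B6, B4–B7
The largest bag has 4 vertices, giving width 3; this decomposition certifies tw(G) ≤ 3. Conversely, {1, 3, 7, 9} is a clique of size 4, and the vertices of any clique must share a bag in every tree decomposition; so some bag has ≥ 4 vertices and tw(G) ≥ 3. The upper and lower bounds meet at 3, so that is the treewidth.

3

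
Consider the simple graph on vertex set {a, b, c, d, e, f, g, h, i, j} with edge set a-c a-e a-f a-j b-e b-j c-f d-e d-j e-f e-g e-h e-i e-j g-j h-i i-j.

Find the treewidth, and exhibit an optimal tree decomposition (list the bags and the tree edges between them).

The largest bag has 3 vertices, giving width 2; this decomposition certifies tw(G) ≤ 2. For the lower bound, the 3 vertices {d, e, j} are pairwise adjacent, and any tree decomposition puts a clique entirely inside one bag — forcing width ≥ 2. The upper and lower bounds meet at 2, so that is the treewidth.

Treewidth 2.
One optimal decomposition is:
Bags: B1 = {e, g, j}  B2 = {d, e, j}  B3 = {b, e, j}  B4 = {e, i, j}  B5 = {a, e, j}  B6 = {a, e, f}  B7 = {a, c, f}  B8 = {e, h, i}
Tree: B1–B2, B1–B3, B3–B4, B3–B5, B5–B6, B6–B7, B4–B8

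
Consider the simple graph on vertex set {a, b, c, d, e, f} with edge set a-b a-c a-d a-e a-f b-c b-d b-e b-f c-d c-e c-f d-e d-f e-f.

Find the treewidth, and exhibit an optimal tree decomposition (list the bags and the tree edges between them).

Treewidth 5.
One such decomposition:
Bags: B1 = {a, b, c, d, e, f}
Tree: (single bag)

A single bag containing all 6 vertices is trivially a valid decomposition of width 5. For the lower bound, the 6 vertices {a, b, c, d, e, f} are pairwise adjacent, and any tree decomposition puts a clique entirely inside one bag — forcing width ≥ 5. Combining the bounds, tw(G) = 5.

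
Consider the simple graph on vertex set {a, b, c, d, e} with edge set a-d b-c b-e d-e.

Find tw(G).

A width-1 tree decomposition is:
Bags: B1 = {a, d}  B2 = {d, e}  B3 = {b, e}  B4 = {b, c}
Tree: B1–B2, B2–B3, B3–B4
Each bag holds 2 vertices, so the decomposition has width 1, which upper-bounds the treewidth. G has an edge, so its treewidth is at least 1. Therefore the treewidth is 1.

1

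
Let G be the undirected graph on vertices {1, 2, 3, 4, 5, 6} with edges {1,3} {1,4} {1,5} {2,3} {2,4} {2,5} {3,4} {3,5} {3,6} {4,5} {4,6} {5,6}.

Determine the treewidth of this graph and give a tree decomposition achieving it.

Each bag holds 4 vertices, so the decomposition has width 3, which upper-bounds the treewidth. On the other hand G contains the 4-clique {1, 3, 4, 5}. A clique must lie in a single bag of any decomposition, so no decomposition can have width below 3. Hence tw(G) = 3 exactly.

Treewidth 3.
Bags: B1 = {1, 3, 4, 5}  B2 = {2, 3, 4, 5}  B3 = {3, 4, 5, 6}
Tree: B1–B2, B2–B3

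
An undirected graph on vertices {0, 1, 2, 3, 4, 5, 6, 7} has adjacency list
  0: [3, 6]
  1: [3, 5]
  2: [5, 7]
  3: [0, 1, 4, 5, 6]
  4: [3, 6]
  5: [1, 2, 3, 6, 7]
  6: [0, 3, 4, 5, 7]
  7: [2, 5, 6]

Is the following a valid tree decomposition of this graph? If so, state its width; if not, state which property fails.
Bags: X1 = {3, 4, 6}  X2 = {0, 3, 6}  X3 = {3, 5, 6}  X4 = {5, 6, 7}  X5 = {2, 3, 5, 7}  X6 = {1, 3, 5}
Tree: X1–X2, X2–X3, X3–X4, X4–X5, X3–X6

A tree decomposition must satisfy three properties: every vertex lies in some bag; for every edge, both endpoints lie together in some bag; and for every vertex, the bags containing it form a connected subtree. Here bags containing vertex 3 are not connected in the tree, so the decomposition is invalid.

No — bags containing vertex 3 are not connected in the tree.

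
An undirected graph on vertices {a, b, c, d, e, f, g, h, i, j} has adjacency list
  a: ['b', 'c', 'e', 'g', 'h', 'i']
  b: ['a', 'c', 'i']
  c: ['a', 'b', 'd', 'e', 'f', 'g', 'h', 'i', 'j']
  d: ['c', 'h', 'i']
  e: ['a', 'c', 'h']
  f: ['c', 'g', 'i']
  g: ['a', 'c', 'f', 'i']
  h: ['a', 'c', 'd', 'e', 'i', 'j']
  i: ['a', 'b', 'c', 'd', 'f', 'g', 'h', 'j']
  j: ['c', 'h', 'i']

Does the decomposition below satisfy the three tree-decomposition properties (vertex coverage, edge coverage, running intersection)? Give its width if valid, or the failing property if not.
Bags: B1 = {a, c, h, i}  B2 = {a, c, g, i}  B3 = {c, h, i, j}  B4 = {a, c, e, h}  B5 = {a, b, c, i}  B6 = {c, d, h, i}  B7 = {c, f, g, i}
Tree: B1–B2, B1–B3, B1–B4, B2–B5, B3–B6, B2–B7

Every vertex of G appears in some bag (union = {a, b, c, d, e, f, g, h, i, j}); every edge is covered by a bag; and for each vertex v the set of bags containing v is connected in the bag tree. The decomposition is therefore valid. The largest bag has 4 vertices, so the width is 3.

Yes; width 3.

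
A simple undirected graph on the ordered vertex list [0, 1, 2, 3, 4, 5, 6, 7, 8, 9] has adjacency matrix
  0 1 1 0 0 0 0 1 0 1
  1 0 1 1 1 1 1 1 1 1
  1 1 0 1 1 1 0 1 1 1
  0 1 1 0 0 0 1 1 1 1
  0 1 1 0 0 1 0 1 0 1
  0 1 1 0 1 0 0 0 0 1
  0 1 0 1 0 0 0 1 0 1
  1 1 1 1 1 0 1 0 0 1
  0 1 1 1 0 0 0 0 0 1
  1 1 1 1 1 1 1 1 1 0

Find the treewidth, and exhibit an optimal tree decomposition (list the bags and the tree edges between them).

The largest bag has 5 vertices, giving width 4; this decomposition certifies tw(G) ≤ 4. Conversely, {1, 2, 3, 8, 9} is a clique of size 5, and the vertices of any clique must share a bag in every tree decomposition; so some bag has ≥ 5 vertices and tw(G) ≥ 4. Hence tw(G) = 4 exactly.

Treewidth 4.
One optimal decomposition is:
Bags: B1 = {0, 1, 2, 7, 9}  B2 = {1, 2, 3, 7, 9}  B3 = {1, 2, 4, 7, 9}  B4 = {1, 3, 6, 7, 9}  B5 = {1, 2, 4, 5, 9}  B6 = {1, 2, 3, 8, 9}
Tree: B1–B2, B2–B3, B2–B4, B3–B5, B2–B6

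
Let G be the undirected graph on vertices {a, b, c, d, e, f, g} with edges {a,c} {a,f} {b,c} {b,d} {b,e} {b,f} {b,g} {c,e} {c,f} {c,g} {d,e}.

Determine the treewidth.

A width-2 tree decomposition is:
Bags: B1 = {b, c, e}  B2 = {b, d, e}  B3 = {b, c, f}  B4 = {b, c, g}  B5 = {a, c, f}
Tree: B1–B2, B1–B3, B3–B4, B3–B5
Each bag holds 3 vertices, so the decomposition has width 2, which upper-bounds the treewidth. On the other hand G contains the 3-clique {b, d, e}. A clique must lie in a single bag of any decomposition, so no decomposition can have width below 2. Combining the bounds, tw(G) = 2.

2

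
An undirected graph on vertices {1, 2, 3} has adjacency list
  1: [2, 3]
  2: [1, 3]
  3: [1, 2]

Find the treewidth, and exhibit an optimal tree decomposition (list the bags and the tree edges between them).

A single bag containing all 3 vertices is trivially a valid decomposition of width 2. Conversely, {1, 2, 3} is a clique of size 3, and the vertices of any clique must share a bag in every tree decomposition; so some bag has ≥ 3 vertices and tw(G) ≥ 2. Combining the bounds, tw(G) = 2.

Treewidth 2.
One such decomposition:
Bags: B1 = {1, 2, 3}
Tree: (single bag)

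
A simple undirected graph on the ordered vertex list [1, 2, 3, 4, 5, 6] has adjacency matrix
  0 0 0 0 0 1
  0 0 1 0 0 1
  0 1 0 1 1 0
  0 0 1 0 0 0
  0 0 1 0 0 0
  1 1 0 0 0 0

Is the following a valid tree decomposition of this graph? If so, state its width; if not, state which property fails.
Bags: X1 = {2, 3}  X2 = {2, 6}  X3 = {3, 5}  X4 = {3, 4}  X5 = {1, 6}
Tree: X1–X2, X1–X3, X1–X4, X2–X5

Yes; width 1.

Checking the three conditions: (i) the bags cover all of {1, 2, 3, 4, 5, 6}; (ii) for each edge, some bag contains both endpoints; (iii) the bags containing any fixed vertex form a subtree. All hold, so the decomposition is valid with width 2 − 1 = 1.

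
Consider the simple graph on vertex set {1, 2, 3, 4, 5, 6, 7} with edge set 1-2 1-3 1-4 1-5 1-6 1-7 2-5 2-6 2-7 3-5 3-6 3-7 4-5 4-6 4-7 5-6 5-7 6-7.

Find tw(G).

A width-4 tree decomposition is:
Bags: B1 = {1, 3, 5, 6, 7}  B2 = {1, 4, 5, 6, 7}  B3 = {1, 2, 5, 6, 7}
Tree: B1–B2, B2–B3
Every bag has size at most 5, so the width is 5 − 1 = 4 and tw(G) ≤ 4. On the other hand G contains the 5-clique {1, 2, 5, 6, 7}. A clique must lie in a single bag of any decomposition, so no decomposition can have width below 4. The upper and lower bounds meet at 4, so that is the treewidth.

4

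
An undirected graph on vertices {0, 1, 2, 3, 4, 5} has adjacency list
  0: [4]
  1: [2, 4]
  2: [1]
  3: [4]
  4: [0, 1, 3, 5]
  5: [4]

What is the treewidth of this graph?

A width-1 tree decomposition is:
Bags: B1 = {0, 4}  B2 = {3, 4}  B3 = {4, 5}  B4 = {1, 4}  B5 = {1, 2}
Tree: B1–B2, B2–B3, B2–B4, B4–B5
Every bag has size at most 2, so the width is 2 − 1 = 1 and tw(G) ≤ 1. G has an edge, so its treewidth is at least 1. Therefore the treewidth is 1.

1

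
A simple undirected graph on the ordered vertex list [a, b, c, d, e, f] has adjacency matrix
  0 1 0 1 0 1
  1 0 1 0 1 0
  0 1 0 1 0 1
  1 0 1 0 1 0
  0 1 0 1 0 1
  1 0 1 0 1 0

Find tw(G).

A width-3 tree decomposition is:
Bags: B1 = {b, d, e, f}  B2 = {b, c, d, f}  B3 = {a, b, d, f}
Tree: B1–B2, B2–B3
Each bag holds 4 vertices, so the decomposition has width 3, which upper-bounds the treewidth. For the lower bound: the 4 vertex sets {e,f}, {c,d}, {b}, {a} are disjoint, each induces a connected subgraph, and every pair is joined by at least one edge of G. Contracting each set to a single vertex therefore yields K_{4} as a minor, and since treewidth is minor-monotone, tw(G) ≥ tw(K_{4}) = 3. Combining the bounds, tw(G) = 3.

3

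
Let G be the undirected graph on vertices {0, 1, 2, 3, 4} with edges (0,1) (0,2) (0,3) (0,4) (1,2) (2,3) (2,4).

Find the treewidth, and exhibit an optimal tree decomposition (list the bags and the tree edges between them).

Treewidth 2.
One such decomposition:
Bags: B1 = {0, 1, 2}  B2 = {0, 2, 4}  B3 = {0, 2, 3}
Tree: B1–B2, B2–B3

Every bag has size at most 3, so the width is 3 − 1 = 2 and tw(G) ≤ 2. Conversely, {0, 1, 2} is a clique of size 3, and the vertices of any clique must share a bag in every tree decomposition; so some bag has ≥ 3 vertices and tw(G) ≥ 2. Therefore the treewidth is 2.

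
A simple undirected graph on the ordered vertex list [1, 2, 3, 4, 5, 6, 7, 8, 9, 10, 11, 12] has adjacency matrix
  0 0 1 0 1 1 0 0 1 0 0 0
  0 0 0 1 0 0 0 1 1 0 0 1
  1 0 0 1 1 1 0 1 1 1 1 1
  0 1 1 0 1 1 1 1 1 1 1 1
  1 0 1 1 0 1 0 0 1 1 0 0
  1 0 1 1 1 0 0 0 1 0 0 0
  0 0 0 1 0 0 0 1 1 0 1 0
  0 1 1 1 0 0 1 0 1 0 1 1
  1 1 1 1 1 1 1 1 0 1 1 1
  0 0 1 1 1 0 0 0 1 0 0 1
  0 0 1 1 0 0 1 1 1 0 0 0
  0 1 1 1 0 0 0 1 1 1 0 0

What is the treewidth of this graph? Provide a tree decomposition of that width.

Every bag has size at most 5, so the width is 5 − 1 = 4 and tw(G) ≤ 4. For the lower bound, the 5 vertices {1, 3, 5, 6, 9} are pairwise adjacent, and any tree decomposition puts a clique entirely inside one bag — forcing width ≥ 4. Therefore the treewidth is 4.

Treewidth 4.
One optimal decomposition is:
Bags: B1 = {3, 4, 5, 6, 9}  B2 = {3, 4, 5, 9, 10}  B3 = {1, 3, 5, 6, 9}  B4 = {3, 4, 9, 10, 12}  B5 = {3, 4, 8, 9, 12}  B6 = {3, 4, 8, 9, 11}  B7 = {4, 7, 8, 9, 11}  B8 = {2, 4, 8, 9, 12}
Tree: B1–B2, B1–B3, B2–B4, B4–B5, B5–B6, B6–B7, B5–B8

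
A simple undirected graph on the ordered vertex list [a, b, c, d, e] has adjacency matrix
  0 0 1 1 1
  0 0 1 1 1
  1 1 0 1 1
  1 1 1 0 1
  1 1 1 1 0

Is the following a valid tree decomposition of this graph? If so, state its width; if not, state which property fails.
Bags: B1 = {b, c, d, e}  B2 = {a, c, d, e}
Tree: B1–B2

Checking the three conditions: (i) the bags cover all of {a, b, c, d, e}; (ii) for each edge, some bag contains both endpoints; (iii) the bags containing any fixed vertex form a subtree. All hold, so the decomposition is valid with width 4 − 1 = 3.

Yes; width 3.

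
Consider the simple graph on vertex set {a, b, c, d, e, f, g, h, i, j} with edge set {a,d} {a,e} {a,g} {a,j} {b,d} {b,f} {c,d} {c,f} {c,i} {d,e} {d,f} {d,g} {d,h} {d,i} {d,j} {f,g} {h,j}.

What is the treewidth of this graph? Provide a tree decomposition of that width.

Treewidth 2.
One optimal decomposition is:
Bags: B1 = {d, f, g}  B2 = {c, d, f}  B3 = {a, d, g}  B4 = {a, d, j}  B5 = {d, h, j}  B6 = {a, d, e}  B7 = {c, d, i}  B8 = {b, d, f}
Tree: B1–B2, B1–B3, B3–B4, B4–B5, B4–B6, B2–B7, B2–B8

Every bag has size at most 3, so the width is 3 − 1 = 2 and tw(G) ≤ 2. On the other hand G contains the 3-clique {d, f, g}. A clique must lie in a single bag of any decomposition, so no decomposition can have width below 2. Therefore the treewidth is 2.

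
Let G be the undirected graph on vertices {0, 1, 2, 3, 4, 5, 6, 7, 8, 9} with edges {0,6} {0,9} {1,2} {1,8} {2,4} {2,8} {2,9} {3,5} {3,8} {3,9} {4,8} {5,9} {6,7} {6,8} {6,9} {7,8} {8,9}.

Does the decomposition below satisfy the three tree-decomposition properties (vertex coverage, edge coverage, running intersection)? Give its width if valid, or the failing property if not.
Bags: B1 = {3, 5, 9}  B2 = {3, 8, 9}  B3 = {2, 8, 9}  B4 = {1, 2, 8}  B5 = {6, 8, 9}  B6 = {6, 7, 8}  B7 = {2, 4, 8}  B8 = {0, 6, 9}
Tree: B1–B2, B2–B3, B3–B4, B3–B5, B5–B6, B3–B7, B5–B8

Vertex coverage: the bags together contain {0, 1, 2, 3, 4, 5, 6, 7, 8, 9}, the full vertex set. Edge coverage: each edge of G has both endpoints in at least one bag. Running intersection: for every vertex, the bags containing it form a connected subtree. All three properties hold, so this is a valid tree decomposition of width max|bag| − 1 = 2, and hence tw(G) ≤ 2.

Yes; width 2.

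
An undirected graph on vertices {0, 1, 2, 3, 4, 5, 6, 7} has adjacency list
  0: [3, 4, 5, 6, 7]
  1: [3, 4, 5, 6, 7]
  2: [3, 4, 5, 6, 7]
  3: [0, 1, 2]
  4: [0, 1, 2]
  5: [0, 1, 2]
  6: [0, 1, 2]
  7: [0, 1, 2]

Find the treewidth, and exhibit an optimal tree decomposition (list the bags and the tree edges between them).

Treewidth 3.
One such decomposition:
Bags: B1 = {0, 1, 2, 7}  B2 = {0, 1, 2, 4}  B3 = {0, 1, 2, 3}  B4 = {0, 1, 2, 5}  B5 = {0, 1, 2, 6}
Tree: B1–B2, B2–B3, B3–B4, B4–B5

The largest bag has 4 vertices, giving width 3; this decomposition certifies tw(G) ≤ 3. For the lower bound: the 4 vertex sets {2,7}, {0,4}, {1}, {3} are disjoint, each induces a connected subgraph, and every pair is joined by at least one edge of G. Contracting each set to a single vertex therefore yields K_{4} as a minor, and since treewidth is minor-monotone, tw(G) ≥ tw(K_{4}) = 3. Therefore the treewidth is 3.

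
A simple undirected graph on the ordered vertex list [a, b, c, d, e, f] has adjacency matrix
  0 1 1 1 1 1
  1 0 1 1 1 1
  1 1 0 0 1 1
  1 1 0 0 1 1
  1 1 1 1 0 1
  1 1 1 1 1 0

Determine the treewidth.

A width-4 tree decomposition is:
Bags: B1 = {a, b, c, e, f}  B2 = {a, b, d, e, f}
Tree: B1–B2
Each bag holds 5 vertices, so the decomposition has width 4, which upper-bounds the treewidth. On the other hand G contains the 5-clique {a, b, d, e, f}. A clique must lie in a single bag of any decomposition, so no decomposition can have width below 4. Combining the bounds, tw(G) = 4.

4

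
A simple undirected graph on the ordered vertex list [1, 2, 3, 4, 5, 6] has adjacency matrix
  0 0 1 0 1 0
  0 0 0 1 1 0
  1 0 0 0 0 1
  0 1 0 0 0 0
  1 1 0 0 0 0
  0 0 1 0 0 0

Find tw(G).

1

A width-1 tree decomposition is:
Bags: B1 = {3, 6}  B2 = {1, 3}  B3 = {1, 5}  B4 = {2, 5}  B5 = {2, 4}
Tree: B1–B2, B2–B3, B3–B4, B4–B5
The largest bag has 2 vertices, giving width 1; this decomposition certifies tw(G) ≤ 1. G has an edge, so its treewidth is at least 1. Combining the bounds, tw(G) = 1.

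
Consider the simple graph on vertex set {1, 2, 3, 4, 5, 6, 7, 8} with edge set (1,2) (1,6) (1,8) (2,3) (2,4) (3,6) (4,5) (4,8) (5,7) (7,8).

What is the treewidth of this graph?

2

A width-2 tree decomposition is:
Bags: B1 = {5, 7, 8}  B2 = {4, 5, 8}  B3 = {1, 4, 8}  B4 = {1, 2, 4}  B5 = {1, 2, 6}  B6 = {2, 3, 6}
Tree: B1–B2, B2–B3, B3–B4, B4–B5, B5–B6
Each bag holds 3 vertices, so the decomposition has width 2, which upper-bounds the treewidth. The edges 7–5–4–8–7 form a cycle, so G is not a tree and its treewidth is at least 2. The upper and lower bounds meet at 2, so that is the treewidth.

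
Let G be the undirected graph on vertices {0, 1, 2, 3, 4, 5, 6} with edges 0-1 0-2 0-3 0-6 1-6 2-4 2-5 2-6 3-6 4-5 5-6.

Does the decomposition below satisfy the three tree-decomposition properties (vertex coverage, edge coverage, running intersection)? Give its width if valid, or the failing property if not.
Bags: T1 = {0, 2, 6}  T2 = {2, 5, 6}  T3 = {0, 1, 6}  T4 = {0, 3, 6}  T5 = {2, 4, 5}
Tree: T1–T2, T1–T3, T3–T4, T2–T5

Vertex coverage: the bags together contain {0, 1, 2, 3, 4, 5, 6}, the full vertex set. Edge coverage: each edge of G has both endpoints in at least one bag. Running intersection: for every vertex, the bags containing it form a connected subtree. All three properties hold, so this is a valid tree decomposition of width max|bag| − 1 = 2, and hence tw(G) ≤ 2.

Yes; width 2.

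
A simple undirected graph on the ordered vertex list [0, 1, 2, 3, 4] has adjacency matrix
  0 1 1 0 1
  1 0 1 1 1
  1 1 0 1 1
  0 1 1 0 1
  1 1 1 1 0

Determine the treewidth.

3

A width-3 tree decomposition is:
Bags: B1 = {0, 1, 2, 4}  B2 = {1, 2, 3, 4}
Tree: B1–B2
The largest bag has 4 vertices, giving width 3; this decomposition certifies tw(G) ≤ 3. Conversely, {0, 1, 2, 4} is a clique of size 4, and the vertices of any clique must share a bag in every tree decomposition; so some bag has ≥ 4 vertices and tw(G) ≥ 3. Therefore the treewidth is 3.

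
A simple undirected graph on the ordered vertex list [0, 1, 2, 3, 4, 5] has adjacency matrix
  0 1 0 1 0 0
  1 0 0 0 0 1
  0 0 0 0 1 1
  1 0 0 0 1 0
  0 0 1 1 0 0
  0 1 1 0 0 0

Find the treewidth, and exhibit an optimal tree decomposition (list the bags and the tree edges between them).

Treewidth 2.
Bags: B1 = {0, 1, 3}  B2 = {1, 3, 5}  B3 = {2, 3, 5}  B4 = {2, 3, 4}
Tree: B1–B2, B2–B3, B3–B4

Every bag has size at most 3, so the width is 3 − 1 = 2 and tw(G) ≤ 2. The edges 3–0–1–5–2–4–3 form a cycle, so G is not a tree and its treewidth is at least 2. Hence tw(G) = 2 exactly.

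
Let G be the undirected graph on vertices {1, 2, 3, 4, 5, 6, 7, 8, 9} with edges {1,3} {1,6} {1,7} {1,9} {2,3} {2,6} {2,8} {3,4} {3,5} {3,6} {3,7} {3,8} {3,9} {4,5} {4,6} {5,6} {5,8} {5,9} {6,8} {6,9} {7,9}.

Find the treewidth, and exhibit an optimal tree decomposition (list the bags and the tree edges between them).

Each bag holds 4 vertices, so the decomposition has width 3, which upper-bounds the treewidth. On the other hand G contains the 4-clique {1, 3, 6, 9}. A clique must lie in a single bag of any decomposition, so no decomposition can have width below 3. Combining the bounds, tw(G) = 3.

Treewidth 3.
Bags: B1 = {3, 5, 6, 8}  B2 = {2, 3, 6, 8}  B3 = {3, 5, 6, 9}  B4 = {3, 4, 5, 6}  B5 = {1, 3, 6, 9}  B6 = {1, 3, 7, 9}
Tree: B1–B2, B1–B3, B1–B4, B3–B5, B5–B6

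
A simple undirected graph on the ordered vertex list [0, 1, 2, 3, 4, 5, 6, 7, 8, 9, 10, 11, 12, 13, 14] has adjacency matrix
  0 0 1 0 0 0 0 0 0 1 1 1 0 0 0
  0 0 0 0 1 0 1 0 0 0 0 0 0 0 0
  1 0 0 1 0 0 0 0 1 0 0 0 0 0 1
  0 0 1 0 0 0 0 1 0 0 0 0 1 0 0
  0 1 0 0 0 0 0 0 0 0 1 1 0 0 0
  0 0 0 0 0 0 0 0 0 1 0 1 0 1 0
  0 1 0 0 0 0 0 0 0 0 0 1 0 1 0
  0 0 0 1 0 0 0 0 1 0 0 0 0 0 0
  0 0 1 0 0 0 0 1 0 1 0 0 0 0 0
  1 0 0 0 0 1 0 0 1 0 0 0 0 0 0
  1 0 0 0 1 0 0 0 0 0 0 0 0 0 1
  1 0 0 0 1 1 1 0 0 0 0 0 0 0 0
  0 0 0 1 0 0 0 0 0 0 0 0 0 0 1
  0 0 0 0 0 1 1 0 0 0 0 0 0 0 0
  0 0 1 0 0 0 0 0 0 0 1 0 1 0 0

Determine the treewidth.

A width-3 tree decomposition is:
Bags: B1 = {1, 5, 6, 13}  B2 = {1, 5, 6, 11}  B3 = {1, 4, 5, 11}  B4 = {4, 5, 9, 11}  B5 = {0, 4, 9, 11}  B6 = {0, 4, 9, 10}  B7 = {0, 8, 9, 10}  B8 = {0, 2, 8, 10}  B9 = {2, 8, 10, 14}  B10 = {2, 7, 8, 14}  B11 = {2, 3, 7, 14}  B12 = {3, 7, 12, 14}
Tree: B1–B2, B2–B3, B3–B4, B4–B5, B5–B6, B6–B7, B7–B8, B8–B9, B9–B10, B10–B11, B11–B12
Each bag holds 4 vertices, so the decomposition has width 3, which upper-bounds the treewidth. For the lower bound: the 4 vertex sets {1,6,13}, {5}, {11}, {0,4,9,10} are disjoint, each induces a connected subgraph, and every pair is joined by at least one edge of G. Contracting each set to a single vertex therefore yields K_{4} as a minor, and since treewidth is minor-monotone, tw(G) ≥ tw(K_{4}) = 3. Therefore the treewidth is 3.

3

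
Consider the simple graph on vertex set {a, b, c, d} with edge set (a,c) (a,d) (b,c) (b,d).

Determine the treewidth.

A width-2 tree decomposition is:
Bags: B1 = {a, c, d}  B2 = {b, c, d}
Tree: B1–B2
The largest bag has 3 vertices, giving width 2; this decomposition certifies tw(G) ≤ 2. Since c–a–d–b–c is a cycle in G, G is not acyclic. Forests are exactly the graphs of treewidth ≤ 1, so tw(G) ≥ 2. Combining the bounds, tw(G) = 2.

2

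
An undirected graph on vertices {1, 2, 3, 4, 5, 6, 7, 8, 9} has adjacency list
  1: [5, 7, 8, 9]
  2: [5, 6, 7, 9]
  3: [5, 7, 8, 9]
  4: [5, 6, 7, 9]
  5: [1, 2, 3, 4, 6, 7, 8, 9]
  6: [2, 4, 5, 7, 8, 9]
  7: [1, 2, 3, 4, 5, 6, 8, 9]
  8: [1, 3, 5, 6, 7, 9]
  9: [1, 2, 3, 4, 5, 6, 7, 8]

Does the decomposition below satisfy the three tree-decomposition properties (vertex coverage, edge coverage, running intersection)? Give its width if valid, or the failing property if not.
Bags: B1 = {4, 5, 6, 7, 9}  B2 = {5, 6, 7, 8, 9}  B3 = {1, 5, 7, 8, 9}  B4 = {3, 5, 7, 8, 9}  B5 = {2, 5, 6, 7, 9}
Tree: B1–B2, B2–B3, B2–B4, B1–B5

Yes; width 4.

Checking the three conditions: (i) the bags cover all of {1, 2, 3, 4, 5, 6, 7, 8, 9}; (ii) for each edge, some bag contains both endpoints; (iii) the bags containing any fixed vertex form a subtree. All hold, so the decomposition is valid with width 5 − 1 = 4.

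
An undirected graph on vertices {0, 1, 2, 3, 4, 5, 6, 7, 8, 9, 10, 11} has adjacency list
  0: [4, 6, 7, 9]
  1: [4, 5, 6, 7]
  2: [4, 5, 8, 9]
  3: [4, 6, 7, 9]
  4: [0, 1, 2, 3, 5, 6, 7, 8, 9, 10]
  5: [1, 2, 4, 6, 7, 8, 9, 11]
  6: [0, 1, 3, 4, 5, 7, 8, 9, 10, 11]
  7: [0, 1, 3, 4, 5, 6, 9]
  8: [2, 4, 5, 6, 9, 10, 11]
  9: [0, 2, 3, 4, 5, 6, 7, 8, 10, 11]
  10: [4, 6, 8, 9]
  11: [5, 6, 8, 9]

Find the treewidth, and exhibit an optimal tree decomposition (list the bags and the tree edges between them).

Every bag has size at most 5, so the width is 5 − 1 = 4 and tw(G) ≤ 4. Conversely, {5, 6, 8, 9, 11} is a clique of size 5, and the vertices of any clique must share a bag in every tree decomposition; so some bag has ≥ 5 vertices and tw(G) ≥ 4. Combining the bounds, tw(G) = 4.

Treewidth 4.
Bags: B1 = {4, 5, 6, 7, 9}  B2 = {3, 4, 6, 7, 9}  B3 = {0, 4, 6, 7, 9}  B4 = {4, 5, 6, 8, 9}  B5 = {5, 6, 8, 9, 11}  B6 = {4, 6, 8, 9, 10}  B7 = {2, 4, 5, 8, 9}  B8 = {1, 4, 5, 6, 7}
Tree: B1–B2, B2–B3, B1–B4, B4–B5, B4–B6, B4–B7, B1–B8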